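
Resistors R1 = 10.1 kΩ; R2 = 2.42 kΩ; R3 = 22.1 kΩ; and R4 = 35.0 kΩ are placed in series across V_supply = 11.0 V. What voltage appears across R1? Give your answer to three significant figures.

V ≈ 1.60 V

Total series resistance ΣR = 10.1 + 2.42 + 22.1 + 35.0 = 69.62 kΩ.
Voltage divider: V = V_supply · (10.10 / 69.62) = 11.0 × 0.1451 = 1.596 V.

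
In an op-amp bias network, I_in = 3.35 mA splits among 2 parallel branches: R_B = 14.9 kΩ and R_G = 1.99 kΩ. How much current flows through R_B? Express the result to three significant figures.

I ≈ 0.395 mA

With just two branches, the current splits inversely with resistance.
I(R_B) = 3.35 × 1.99/(14.9 + 1.99) = 3.35 × 0.1178 = 0.3947 mA.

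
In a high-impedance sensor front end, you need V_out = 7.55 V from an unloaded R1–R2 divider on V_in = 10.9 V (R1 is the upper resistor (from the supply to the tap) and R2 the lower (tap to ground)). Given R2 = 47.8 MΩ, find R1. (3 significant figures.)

V_out/V_in = R2/(R1+R2) = 0.6927.
R1 = R2·(1/k − 1) = 47.8 × 0.4437 = 21.21 MΩ.

R1 ≈ 21.2 MΩ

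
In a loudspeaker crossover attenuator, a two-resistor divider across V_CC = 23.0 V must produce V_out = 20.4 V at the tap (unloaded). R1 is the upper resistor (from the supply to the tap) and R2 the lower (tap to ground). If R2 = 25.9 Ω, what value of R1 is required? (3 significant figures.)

R1 ≈ 3.30 Ω

Required fraction k = V_out/V_CC = 0.8870.
So R1 = R2 · (V_CC/V_out − 1) = 25.9 × (23.0/20.4 − 1) = 25.9 × 0.1275 = 3.301 Ω.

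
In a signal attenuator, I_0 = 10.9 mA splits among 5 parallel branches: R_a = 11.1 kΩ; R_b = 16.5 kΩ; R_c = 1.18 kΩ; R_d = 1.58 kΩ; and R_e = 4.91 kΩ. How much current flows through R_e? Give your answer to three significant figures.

I ≈ 1.21 mA

Total conductance ΣG = 1/11.1 + 1/16.5 + 1/1.18 + 1/1.58 + 1/4.91 = 1.835 (units of 1/kΩ).
Current divider: I(R_e) = I_0 · G_k/ΣG = 10.9 × (0.2037/1.835) = 10.9 × 0.1110 = 1.210 mA.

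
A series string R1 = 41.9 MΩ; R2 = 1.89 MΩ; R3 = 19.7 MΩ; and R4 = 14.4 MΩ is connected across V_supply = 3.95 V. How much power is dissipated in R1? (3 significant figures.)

P ≈ 0.108 µW

Series current I = V_supply/ΣR = 3.95/77.89 = 0.05071 µA.
P = I²R = 0.002572 × 41.9 = 0.1078 µW.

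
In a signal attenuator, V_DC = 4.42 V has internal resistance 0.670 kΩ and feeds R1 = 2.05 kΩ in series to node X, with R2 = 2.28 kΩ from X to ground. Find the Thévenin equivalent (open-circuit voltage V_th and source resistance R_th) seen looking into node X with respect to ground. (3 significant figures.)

V_th ≈ 2.02 V, R_th ≈ 1.24 kΩ

R1' = 0.670 + 2.05 = 2.720 kΩ (source resistance + R1).
With X open, the divider is unloaded: V_th = 4.42 × 2.28/5.000 = 2.016 V.
With V_DC suppressed (replaced by a short), R_th = R1' ‖ R2 = (2.720 × 2.28)/(2.720 + 2.28) = 1.240 kΩ.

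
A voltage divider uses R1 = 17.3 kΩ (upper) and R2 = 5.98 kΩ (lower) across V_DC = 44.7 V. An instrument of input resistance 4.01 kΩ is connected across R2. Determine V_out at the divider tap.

First combine the lower leg with the load: R2 ‖ R_L = 2.400 kΩ.
Voltage divider with the loaded lower leg: V_out = 44.7 × 2.400/(17.3 + 2.400) = 44.7 × 0.1218 = 5.446 V.
(Unloaded it would be 11.5 V; the load pulls it down.)

V_out ≈ 5.45 V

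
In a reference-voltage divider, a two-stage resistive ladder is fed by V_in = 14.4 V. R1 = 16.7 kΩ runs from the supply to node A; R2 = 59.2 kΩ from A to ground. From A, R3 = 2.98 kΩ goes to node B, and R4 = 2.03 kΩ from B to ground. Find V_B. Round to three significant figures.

V_B ≈ 1.26 V

Node A sees R2 in parallel with the series input of stage 2, R3 + R4 = 5.010 kΩ.
R2 ‖ (R3+R4) = 4.619 kΩ.
First divider: V_A = V_in · 4.619/(16.7 + 4.619) = 3.120 V.
Then the unloaded second divider: V_B = V_A × R4/(R3+R4) = 3.120 × 0.4052 = 1.264 V.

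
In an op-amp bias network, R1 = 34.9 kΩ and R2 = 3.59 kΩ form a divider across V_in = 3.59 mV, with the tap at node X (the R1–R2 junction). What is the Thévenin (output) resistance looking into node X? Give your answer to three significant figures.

Looking into X with the source shorted: R_th = R1·R2/(R1+R2) = 34.90 × 3.59/38.49 = 3.255 kΩ.

R_th ≈ 3.26 kΩ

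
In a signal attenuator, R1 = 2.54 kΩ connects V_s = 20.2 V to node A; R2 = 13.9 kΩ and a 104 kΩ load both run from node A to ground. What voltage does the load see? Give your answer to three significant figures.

The load sits in parallel with R2, giving an effective lower resistance R2' = R2·R_L/(R2+R_L) = 12.26 kΩ.
Now apply the divider: V_out = 20.2 × 0.8284 = 16.73 V.

V_out ≈ 16.7 V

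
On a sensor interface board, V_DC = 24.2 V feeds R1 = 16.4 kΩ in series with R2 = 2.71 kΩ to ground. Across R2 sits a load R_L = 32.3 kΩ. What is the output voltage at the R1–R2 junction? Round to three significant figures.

First combine the lower leg with the load: R2 ‖ R_L = 2.500 kΩ.
Now apply the divider: V_out = 24.2 × 0.1323 = 3.201 V.
(Unloaded it would be 3.43 V; the load pulls it down.)

V_out ≈ 3.20 V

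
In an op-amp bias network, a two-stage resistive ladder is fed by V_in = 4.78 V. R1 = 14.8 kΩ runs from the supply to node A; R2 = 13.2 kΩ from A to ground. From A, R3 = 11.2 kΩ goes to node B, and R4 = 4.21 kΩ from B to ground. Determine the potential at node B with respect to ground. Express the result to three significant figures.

V_B ≈ 0.424 V

Node A sees R2 in parallel with the series input of stage 2, R3 + R4 = 15.41 kΩ.
R2 ‖ (R3+R4) = 7.110 kΩ.
V_A = 4.78 × 7.110/(14.8 + 7.110) = 1.551 V.
V_B = V_A × 0.2732 = 0.4238 V.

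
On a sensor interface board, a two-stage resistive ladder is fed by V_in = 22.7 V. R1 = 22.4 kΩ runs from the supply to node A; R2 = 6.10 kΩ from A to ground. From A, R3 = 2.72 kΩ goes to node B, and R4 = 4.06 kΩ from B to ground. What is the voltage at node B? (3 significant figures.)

V_B ≈ 1.70 V

Looking into the second stage from A: R3 + R4 = 6.780 kΩ appears in parallel with R2.
R2 ‖ (R3+R4) = 3.211 kΩ.
First divider: V_A = V_in · 3.211/(22.4 + 3.211) = 2.846 V.
Then the unloaded second divider: V_B = V_A × R4/(R3+R4) = 2.846 × 0.5988 = 1.704 V.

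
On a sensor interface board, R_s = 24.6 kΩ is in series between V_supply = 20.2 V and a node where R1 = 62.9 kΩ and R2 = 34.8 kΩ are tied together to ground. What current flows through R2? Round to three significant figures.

I ≈ 0.277 mA

Equivalent of the parallel group: R_p = 22.40 kΩ.
Node voltage V_A = V_supply · R_p/(R_s + R_p) = 20.2 × 0.4766 = 9.628 V.
I(R2) = V_A / R2 = 9.628/34.8 = 0.2767 mA.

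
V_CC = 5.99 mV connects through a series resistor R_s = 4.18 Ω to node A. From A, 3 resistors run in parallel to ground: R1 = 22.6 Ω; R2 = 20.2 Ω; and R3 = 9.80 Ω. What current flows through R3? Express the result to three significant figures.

I ≈ 0.336 mA

Equivalent of the parallel group: R_p = 5.107 Ω.
V_A by voltage divider: V_A = 5.99 × 5.107/(4.18 + 5.107) = 3.294 mV.
Branch current I = V_A/R3 = 3.294/9.80 = 0.3361 mA.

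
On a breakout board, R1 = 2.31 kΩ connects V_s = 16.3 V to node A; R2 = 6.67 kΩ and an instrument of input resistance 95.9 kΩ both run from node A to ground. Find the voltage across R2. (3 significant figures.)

The load sits in parallel with R2, giving an effective lower resistance R2' = R2·R_L/(R2+R_L) = 6.236 kΩ.
Then V_out = V_s · R2'/(R1 + R2') = 16.3 × 6.236/8.546 = 11.89 V.

V_out ≈ 11.9 V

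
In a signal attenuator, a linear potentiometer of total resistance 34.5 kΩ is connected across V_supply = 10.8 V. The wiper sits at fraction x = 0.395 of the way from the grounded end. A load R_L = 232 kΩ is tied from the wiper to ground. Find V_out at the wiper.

Split the track: R_lower = x·R_p = 13.63 kΩ, R_upper = (1−x)·R_p = 20.87 kΩ.
Lower segment in parallel with the load: 13.63 ‖ 232 = 12.87 kΩ.
V_out = 10.8 × 12.87/(20.87 + 12.87) = 4.120 V.

V_out ≈ 4.12 V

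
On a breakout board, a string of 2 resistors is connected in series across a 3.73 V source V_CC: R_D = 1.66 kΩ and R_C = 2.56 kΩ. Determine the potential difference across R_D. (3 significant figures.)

V ≈ 1.47 V

ΣR = 1.66 + 2.56 = 4.220 kΩ.
V = V_CC · R/ΣR = 3.73 × 0.3934 = 1.467 V.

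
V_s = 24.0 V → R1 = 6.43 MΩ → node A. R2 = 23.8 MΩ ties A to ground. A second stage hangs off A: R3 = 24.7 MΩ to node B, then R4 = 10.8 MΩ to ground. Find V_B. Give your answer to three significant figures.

V_B ≈ 5.03 V

Looking into the second stage from A: R3 + R4 = 35.50 MΩ appears in parallel with R2.
R2 ‖ (R3+R4) = 14.25 MΩ.
So V_A = 24.0 × 0.6890 = 16.54 V.
Then the unloaded second divider: V_B = V_A × R4/(R3+R4) = 16.54 × 0.3042 = 5.031 V.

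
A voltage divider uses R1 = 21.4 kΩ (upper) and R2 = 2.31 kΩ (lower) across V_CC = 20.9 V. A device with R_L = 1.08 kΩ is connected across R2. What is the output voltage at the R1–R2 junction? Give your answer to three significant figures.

R2 ‖ R_L = (2.31 × 1.08)/(2.31 + 1.08) = 0.7359 kΩ.
Voltage divider with the loaded lower leg: V_out = 20.9 × 0.7359/(21.4 + 0.7359) = 20.9 × 0.03325 = 0.6948 V.

V_out ≈ 0.695 V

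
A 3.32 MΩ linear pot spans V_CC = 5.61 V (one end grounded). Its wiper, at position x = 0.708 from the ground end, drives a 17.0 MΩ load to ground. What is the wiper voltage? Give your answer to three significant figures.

V_out ≈ 3.82 V

Split the track: R_lower = x·R_p = 2.351 MΩ, R_upper = (1−x)·R_p = 0.9694 MΩ.
(x·R_p) ‖ R_L = 2.065 MΩ.
Loaded-divider output: V_out = 5.61 × 0.6805 = 3.818 V.
(Unloaded: V_out = x·V_CC = 3.97 V.)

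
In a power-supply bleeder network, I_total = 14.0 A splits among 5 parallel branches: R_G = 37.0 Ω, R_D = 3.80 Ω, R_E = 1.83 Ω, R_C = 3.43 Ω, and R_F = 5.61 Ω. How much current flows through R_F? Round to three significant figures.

Conductances: ΣG = 1/37.0 + 1/3.80 + 1/1.83 + 1/3.43 + 1/5.61 = 1.306 (1/Ω).
Current divider: I(R_F) = I_total · G_k/ΣG = 14.0 × (0.1783/1.306) = 14.0 × 0.1364 = 1.910 A.

I ≈ 1.91 A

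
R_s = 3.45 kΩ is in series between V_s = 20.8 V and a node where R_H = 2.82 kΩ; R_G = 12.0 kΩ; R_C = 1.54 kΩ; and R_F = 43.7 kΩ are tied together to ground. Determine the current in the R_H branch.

I ≈ 1.53 mA

Combine the parallel branches: R_p = (1/2.82 + 1/12.0 + 1/1.54 + 1/43.7)⁻¹ = 0.9008 kΩ.
Node voltage V_A = V_s · R_p/(R_s + R_p) = 20.8 × 0.2070 = 4.306 V.
Branch current I = V_A/R_H = 4.306/2.82 = 1.527 mA.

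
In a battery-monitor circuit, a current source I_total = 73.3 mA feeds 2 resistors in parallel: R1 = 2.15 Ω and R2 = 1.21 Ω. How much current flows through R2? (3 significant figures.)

For two parallel branches, I_k = I_total · (other R)/(sum of R).
So I = 73.3 × 2.15/3.360 = 46.90 mA.

I ≈ 46.9 mA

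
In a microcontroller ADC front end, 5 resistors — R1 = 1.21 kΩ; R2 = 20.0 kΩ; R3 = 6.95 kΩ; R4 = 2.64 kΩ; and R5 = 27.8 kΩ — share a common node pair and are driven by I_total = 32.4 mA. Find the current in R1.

ΣG = 1/1.21 + 1/20.0 + 1/6.95 + 1/2.64 + 1/27.8 = 1.435.
R1 takes the fraction G_k/ΣG = 0.8264/1.435 = 0.5759, so I = 32.4 × 0.5759 = 18.66 mA.

I ≈ 18.7 mA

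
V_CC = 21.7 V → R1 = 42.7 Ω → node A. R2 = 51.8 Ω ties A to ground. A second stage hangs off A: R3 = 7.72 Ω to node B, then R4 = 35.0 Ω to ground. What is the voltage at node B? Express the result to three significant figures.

V_B ≈ 6.30 V

The second stage (R3 + R4 = 42.72 Ω) loads node A in parallel with R2.
R2 ‖ (R3+R4) = 23.41 Ω.
V_A = 21.7 × 23.41/(42.7 + 23.41) = 7.685 V.
V_B = V_A × 0.8193 = 6.296 V.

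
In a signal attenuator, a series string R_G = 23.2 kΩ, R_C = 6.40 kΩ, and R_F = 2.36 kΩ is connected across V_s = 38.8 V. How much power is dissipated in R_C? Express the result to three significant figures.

P ≈ 9.43 mW

The common current is I = 38.8/31.96 = 1.214 mA.
P = I²R = 1.474 × 6.40 = 9.433 mW.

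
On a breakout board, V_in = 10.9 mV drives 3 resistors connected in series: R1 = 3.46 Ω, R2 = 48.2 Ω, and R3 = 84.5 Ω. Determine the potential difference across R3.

V ≈ 6.76 mV

Total series resistance ΣR = 3.46 + 48.2 + 84.5 = 136.2 Ω.
V = V_in · R/ΣR = 10.9 × 0.6206 = 6.764 mV.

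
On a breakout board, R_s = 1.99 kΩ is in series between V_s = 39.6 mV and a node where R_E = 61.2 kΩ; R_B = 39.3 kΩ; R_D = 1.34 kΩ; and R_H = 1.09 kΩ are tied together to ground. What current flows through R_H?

I ≈ 8.27 µA

Equivalent of the parallel group: R_p = 0.5863 kΩ.
V_A by voltage divider: V_A = 39.6 × 0.5863/(1.99 + 0.5863) = 9.012 mV.
I(R_H) = V_A / R_H = 9.012/1.09 = 8.268 µA.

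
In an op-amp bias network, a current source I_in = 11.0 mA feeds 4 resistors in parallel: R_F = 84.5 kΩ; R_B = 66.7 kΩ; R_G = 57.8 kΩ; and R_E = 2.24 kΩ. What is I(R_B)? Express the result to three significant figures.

Total conductance ΣG = 1/84.5 + 1/66.7 + 1/57.8 + 1/2.24 = 0.4906 (units of 1/kΩ).
R_B takes the fraction G_k/ΣG = 0.01499/0.4906 = 0.03056, so I = 11.0 × 0.03056 = 0.3362 mA.

I ≈ 0.336 mA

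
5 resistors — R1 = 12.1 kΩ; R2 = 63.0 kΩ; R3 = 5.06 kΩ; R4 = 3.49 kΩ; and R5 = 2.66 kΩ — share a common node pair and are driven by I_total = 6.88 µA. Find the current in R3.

Conductances: ΣG = 1/12.1 + 1/63.0 + 1/5.06 + 1/3.49 + 1/2.66 = 0.9586 (1/kΩ).
R3 takes the fraction G_k/ΣG = 0.1976/0.9586 = 0.2062, so I = 6.88 × 0.2062 = 1.418 µA.

I ≈ 1.42 µA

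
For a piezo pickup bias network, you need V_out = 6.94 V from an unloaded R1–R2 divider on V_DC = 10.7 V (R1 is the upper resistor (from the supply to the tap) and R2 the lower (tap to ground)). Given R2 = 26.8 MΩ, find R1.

R1 ≈ 14.5 MΩ

V_out/V_DC = R2/(R1+R2) = 0.6486.
Rearranging, R1 = R2·(1−k)/k = 26.8 × 0.5418 = 14.52 MΩ.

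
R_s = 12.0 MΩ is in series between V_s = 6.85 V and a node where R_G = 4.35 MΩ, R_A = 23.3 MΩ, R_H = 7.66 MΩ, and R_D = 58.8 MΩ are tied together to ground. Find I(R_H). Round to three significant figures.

I ≈ 0.148 µA

Equivalent of the parallel group: R_p = 2.379 MΩ.
V_A by voltage divider: V_A = 6.85 × 2.379/(12.0 + 2.379) = 1.133 V.
I(R_H) = V_A / R_H = 1.133/7.66 = 0.1480 µA.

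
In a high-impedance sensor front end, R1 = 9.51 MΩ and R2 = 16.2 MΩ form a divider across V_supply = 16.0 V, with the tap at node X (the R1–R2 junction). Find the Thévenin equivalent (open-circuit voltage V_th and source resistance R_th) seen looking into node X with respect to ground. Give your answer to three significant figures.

V_th ≈ 10.1 V, R_th ≈ 5.99 MΩ

V_th is the unloaded tap voltage: V_supply · R2/(R1+R2) = 16.0 × 0.6301 = 10.08 V.
With V_supply suppressed (replaced by a short), R_th = R1 ‖ R2 = (9.510 × 16.2)/(9.510 + 16.2) = 5.992 MΩ.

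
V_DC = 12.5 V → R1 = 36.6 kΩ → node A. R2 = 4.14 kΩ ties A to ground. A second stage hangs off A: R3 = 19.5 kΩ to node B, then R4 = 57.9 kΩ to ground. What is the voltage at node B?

Looking into the second stage from A: R3 + R4 = 77.40 kΩ appears in parallel with R2.
Effective lower resistance at A: R2 ‖ 77.40 = 3.930 kΩ.
First divider: V_A = V_DC · 3.930/(36.6 + 3.930) = 1.212 V.
Stage 2 is unloaded, so V_B = V_A · R4/(R3+R4) = 1.212 × 57.9/77.40 = 0.9067 V.

V_B ≈ 0.907 V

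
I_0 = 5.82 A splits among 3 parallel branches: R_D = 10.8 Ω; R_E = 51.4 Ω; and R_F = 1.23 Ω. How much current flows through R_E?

Total conductance ΣG = 1/10.8 + 1/51.4 + 1/1.23 = 0.9251 (units of 1/Ω).
By the current-divider rule, I = I_0 · G_k/ΣG = 5.82 × 0.02103 = 0.1224 A.

I ≈ 0.122 A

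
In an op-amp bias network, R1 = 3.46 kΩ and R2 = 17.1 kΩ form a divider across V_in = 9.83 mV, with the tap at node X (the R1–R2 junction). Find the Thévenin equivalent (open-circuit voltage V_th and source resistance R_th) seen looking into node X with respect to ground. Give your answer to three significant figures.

V_th ≈ 8.18 mV, R_th ≈ 2.88 kΩ

With X open, the divider is unloaded: V_th = 9.83 × 17.1/20.56 = 8.176 mV.
Zeroing V_in shorts the top of R1 to ground, so R_th = R1 ‖ R2 = 2.878 kΩ.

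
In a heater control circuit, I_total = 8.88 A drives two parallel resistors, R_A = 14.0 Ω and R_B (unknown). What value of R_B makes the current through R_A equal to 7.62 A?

Two-branch current divider: I_A = I_total · R_B/(R_A + R_B).
7.62/8.88 = R_B/(R_A + R_B) → R_B = R_A · (0.8581)/(1 − 0.8581) = 14.0 × 6.048 = 84.67 Ω.

R_B ≈ 84.7 Ω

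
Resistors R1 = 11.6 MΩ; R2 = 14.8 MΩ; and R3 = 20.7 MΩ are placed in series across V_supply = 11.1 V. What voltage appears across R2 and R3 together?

Total series resistance ΣR = 11.6 + 14.8 + 20.7 = 47.10 MΩ.
R_{R2..R3} = 14.8 + 20.7 = 35.50 MΩ.
Voltage divider: V = V_supply · (35.50 / 47.10) = 11.1 × 0.7537 = 8.366 V.

V ≈ 8.37 V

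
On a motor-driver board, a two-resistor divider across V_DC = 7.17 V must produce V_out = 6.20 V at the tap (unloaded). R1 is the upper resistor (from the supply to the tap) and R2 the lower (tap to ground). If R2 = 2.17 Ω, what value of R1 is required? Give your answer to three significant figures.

The divider ratio is R2/(R1+R2) = 6.20/7.17 = 0.8647.
R1 = R2·(1/k − 1) = 2.17 × 0.1565 = 0.3395 Ω.

R1 ≈ 0.340 Ω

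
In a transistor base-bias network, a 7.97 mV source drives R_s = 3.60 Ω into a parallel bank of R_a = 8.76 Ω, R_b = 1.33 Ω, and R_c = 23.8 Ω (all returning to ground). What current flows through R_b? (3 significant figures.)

I ≈ 1.40 mA

Combine the parallel branches: R_p = (1/8.76 + 1/1.33 + 1/23.8)⁻¹ = 1.101 Ω.
V_A by voltage divider: V_A = 7.97 × 1.101/(3.60 + 1.101) = 1.867 mV.
Branch current I = V_A/R_b = 1.867/1.33 = 1.404 mA.
(Check via current divider: I_total = 1.695 mA; share G_k/ΣG = 0.8280 → same result.)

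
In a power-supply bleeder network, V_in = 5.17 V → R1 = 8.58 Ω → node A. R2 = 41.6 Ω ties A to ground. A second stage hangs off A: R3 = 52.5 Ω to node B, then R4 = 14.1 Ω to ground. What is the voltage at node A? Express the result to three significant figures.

The second stage (R3 + R4 = 66.60 Ω) loads node A in parallel with R2.
R2 ‖ (R3+R4) = 25.61 Ω.
So V_A = 5.17 × 0.7490 = 3.872 V.

V_A ≈ 3.87 V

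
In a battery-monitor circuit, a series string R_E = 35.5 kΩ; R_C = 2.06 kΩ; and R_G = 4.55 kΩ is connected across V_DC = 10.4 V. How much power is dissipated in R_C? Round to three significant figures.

The common current is I = 10.4/42.11 = 0.2470 mA.
P = I²R = 0.06100 × 2.06 = 0.1257 mW.

P ≈ 0.126 mW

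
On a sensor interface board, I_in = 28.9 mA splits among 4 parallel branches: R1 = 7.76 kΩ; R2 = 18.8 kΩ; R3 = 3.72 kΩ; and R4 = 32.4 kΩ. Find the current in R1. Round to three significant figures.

ΣG = 1/7.76 + 1/18.8 + 1/3.72 + 1/32.4 = 0.4817.
By the current-divider rule, I = I_in · G_k/ΣG = 28.9 × 0.2675 = 7.731 mA.

I ≈ 7.73 mA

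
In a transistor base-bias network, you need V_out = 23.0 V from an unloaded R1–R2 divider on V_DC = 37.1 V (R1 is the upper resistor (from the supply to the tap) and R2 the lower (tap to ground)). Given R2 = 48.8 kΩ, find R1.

R1 ≈ 29.9 kΩ

Required fraction k = V_out/V_DC = 0.6199.
R1 = R2·(1/k − 1) = 48.8 × 0.6130 = 29.92 kΩ.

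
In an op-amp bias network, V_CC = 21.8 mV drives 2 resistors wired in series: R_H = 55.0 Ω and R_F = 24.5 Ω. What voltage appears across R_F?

Total series resistance ΣR = 55.0 + 24.5 = 79.50 Ω.
V = V_CC · R/ΣR = 21.8 × 0.3082 = 6.718 mV.

V ≈ 6.72 mV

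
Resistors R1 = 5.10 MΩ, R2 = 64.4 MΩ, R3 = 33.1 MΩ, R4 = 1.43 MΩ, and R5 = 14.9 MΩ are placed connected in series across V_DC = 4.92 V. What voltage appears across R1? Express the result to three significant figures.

V ≈ 0.211 V

Series total: ΣR = 5.10 + 64.4 + 33.1 + 1.43 + 14.9 = 118.9 MΩ.
V = V_DC · R/ΣR = 4.92 × 0.04288 = 0.2110 V.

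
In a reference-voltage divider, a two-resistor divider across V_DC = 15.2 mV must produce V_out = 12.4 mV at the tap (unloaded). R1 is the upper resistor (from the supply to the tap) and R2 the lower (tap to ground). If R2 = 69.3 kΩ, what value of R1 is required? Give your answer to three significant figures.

Required fraction k = V_out/V_DC = 0.8158.
R1 = R2·(1/k − 1) = 69.3 × 0.2258 = 15.65 kΩ.

R1 ≈ 15.6 kΩ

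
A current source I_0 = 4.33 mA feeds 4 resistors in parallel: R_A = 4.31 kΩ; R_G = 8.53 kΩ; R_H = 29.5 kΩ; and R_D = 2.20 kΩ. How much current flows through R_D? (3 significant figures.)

I ≈ 2.35 mA

Conductances: ΣG = 1/4.31 + 1/8.53 + 1/29.5 + 1/2.20 = 0.8377 (1/kΩ).
By the current-divider rule, I = I_0 · G_k/ΣG = 4.33 × 0.5426 = 2.350 mA.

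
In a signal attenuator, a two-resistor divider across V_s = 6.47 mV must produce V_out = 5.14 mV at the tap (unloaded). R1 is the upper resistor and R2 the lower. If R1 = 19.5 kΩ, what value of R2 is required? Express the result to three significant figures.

V_out/V_s = R2/(R1+R2) = 0.7944.
Rearranging, R2 = R1·k/(1−k) = 19.5 × 3.865 = 75.36 kΩ.

R2 ≈ 75.4 kΩ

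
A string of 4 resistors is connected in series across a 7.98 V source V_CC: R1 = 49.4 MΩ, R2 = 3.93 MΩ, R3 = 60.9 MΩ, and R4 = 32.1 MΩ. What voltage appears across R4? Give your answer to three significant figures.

Series total: ΣR = 49.4 + 3.93 + 60.9 + 32.1 = 146.3 MΩ.
By the voltage-divider rule, V = 7.98 × 32.10/146.3 = 1.751 V.

V ≈ 1.75 V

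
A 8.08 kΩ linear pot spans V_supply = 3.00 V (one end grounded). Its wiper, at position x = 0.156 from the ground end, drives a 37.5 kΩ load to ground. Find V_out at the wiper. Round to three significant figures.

V_out ≈ 0.455 V

Split the track: R_lower = x·R_p = 1.260 kΩ, R_upper = (1−x)·R_p = 6.820 kΩ.
Lower segment in parallel with the load: 1.260 ‖ 37.5 = 1.219 kΩ.
V_out = 3.00 × 1.219/(6.820 + 1.219) = 0.4551 V.
(Unloaded: V_out = x·V_supply = 0.468 V.)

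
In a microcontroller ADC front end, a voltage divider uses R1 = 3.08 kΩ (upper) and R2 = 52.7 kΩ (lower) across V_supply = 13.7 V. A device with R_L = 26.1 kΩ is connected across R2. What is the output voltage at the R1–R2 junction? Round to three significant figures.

First combine the lower leg with the load: R2 ‖ R_L = 17.46 kΩ.
Now apply the divider: V_out = 13.7 × 0.8500 = 11.65 V.

V_out ≈ 11.6 V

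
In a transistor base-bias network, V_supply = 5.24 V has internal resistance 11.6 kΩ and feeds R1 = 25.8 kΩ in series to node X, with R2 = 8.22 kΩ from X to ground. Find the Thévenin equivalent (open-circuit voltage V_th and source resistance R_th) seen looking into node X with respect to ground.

R1' = 11.6 + 25.8 = 37.40 kΩ (source resistance + R1).
V_th is the unloaded tap voltage: V_supply · R2/(R1'+R2) = 5.24 × 0.1802 = 0.9442 V.
Looking into X with the source shorted: R_th = R1'·R2/(R1'+R2) = 37.40 × 8.22/45.62 = 6.739 kΩ.

V_th ≈ 0.944 V, R_th ≈ 6.74 kΩ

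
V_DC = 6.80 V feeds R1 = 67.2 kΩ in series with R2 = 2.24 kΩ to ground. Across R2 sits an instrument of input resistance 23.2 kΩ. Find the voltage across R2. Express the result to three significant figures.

The load sits in parallel with R2, giving an effective lower resistance R2' = R2·R_L/(R2+R_L) = 2.043 kΩ.
Now apply the divider: V_out = 6.80 × 0.02950 = 0.2006 V.

V_out ≈ 0.201 V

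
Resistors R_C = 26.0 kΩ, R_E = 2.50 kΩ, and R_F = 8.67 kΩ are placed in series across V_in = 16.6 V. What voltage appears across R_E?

V ≈ 1.12 V

Total series resistance ΣR = 26.0 + 2.50 + 8.67 = 37.17 kΩ.
Voltage divider: V = V_in · (2.500 / 37.17) = 16.6 × 0.06726 = 1.116 V.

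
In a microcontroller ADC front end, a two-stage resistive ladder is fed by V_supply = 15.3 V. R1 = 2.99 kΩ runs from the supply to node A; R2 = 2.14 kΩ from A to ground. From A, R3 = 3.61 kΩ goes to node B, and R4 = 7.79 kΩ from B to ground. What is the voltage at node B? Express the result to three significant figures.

The second stage (R3 + R4 = 11.40 kΩ) loads node A in parallel with R2.
Effective lower resistance at A: R2 ‖ 11.40 = 1.802 kΩ.
First divider: V_A = V_supply · 1.802/(2.99 + 1.802) = 5.753 V.
Then the unloaded second divider: V_B = V_A × R4/(R3+R4) = 5.753 × 0.6833 = 3.931 V.

V_B ≈ 3.93 V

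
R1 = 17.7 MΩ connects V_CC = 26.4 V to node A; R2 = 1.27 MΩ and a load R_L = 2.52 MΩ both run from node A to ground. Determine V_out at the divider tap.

V_out ≈ 1.20 V

The load sits in parallel with R2, giving an effective lower resistance R2' = R2·R_L/(R2+R_L) = 0.8444 MΩ.
Then V_out = V_CC · R2'/(R1 + R2') = 26.4 × 0.8444/18.54 = 1.202 V.
(Unloaded it would be 1.77 V; the load pulls it down.)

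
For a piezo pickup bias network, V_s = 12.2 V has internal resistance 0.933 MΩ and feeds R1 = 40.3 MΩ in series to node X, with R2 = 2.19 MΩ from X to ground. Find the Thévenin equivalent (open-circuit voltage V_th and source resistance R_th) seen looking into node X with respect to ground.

R1' = 0.933 + 40.3 = 41.23 MΩ (source resistance + R1).
V_th is the unloaded tap voltage: V_s · R2/(R1'+R2) = 12.2 × 0.05043 = 0.6153 V.
Zeroing V_s shorts the top of R1' to ground, so R_th = R1' ‖ R2 = 2.080 MΩ.

V_th ≈ 0.615 V, R_th ≈ 2.08 MΩ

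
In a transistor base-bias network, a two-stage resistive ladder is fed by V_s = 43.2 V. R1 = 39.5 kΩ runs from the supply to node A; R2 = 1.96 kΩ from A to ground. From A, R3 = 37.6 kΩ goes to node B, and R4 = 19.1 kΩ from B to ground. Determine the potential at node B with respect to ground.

The second stage (R3 + R4 = 56.70 kΩ) loads node A in parallel with R2.
R2 ‖ (R3+R4) = 1.895 kΩ.
So V_A = 43.2 × 0.04577 = 1.977 V.
Then the unloaded second divider: V_B = V_A × R4/(R3+R4) = 1.977 × 0.3369 = 0.6660 V.

V_B ≈ 0.666 V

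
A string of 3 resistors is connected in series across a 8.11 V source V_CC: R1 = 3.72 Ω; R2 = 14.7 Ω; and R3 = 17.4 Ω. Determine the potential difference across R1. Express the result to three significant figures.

V ≈ 0.842 V

Total series resistance ΣR = 3.72 + 14.7 + 17.4 = 35.82 Ω.
Voltage divider: V = V_CC · (3.720 / 35.82) = 8.11 × 0.1039 = 0.8422 V.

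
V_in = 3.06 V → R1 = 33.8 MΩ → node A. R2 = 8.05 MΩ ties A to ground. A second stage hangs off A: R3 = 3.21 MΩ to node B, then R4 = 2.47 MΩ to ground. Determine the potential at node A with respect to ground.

V_A ≈ 0.274 V

The second stage (R3 + R4 = 5.680 MΩ) loads node A in parallel with R2.
Effective lower resistance at A: R2 ‖ 5.680 = 3.330 MΩ.
V_A = 3.06 × 3.330/(33.8 + 3.330) = 0.2745 V.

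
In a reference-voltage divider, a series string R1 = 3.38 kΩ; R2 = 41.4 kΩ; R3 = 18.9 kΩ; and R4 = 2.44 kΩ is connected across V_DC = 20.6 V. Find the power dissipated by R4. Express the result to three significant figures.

The common current is I = 20.6/66.12 = 0.3116 mA.
P(R4) = I²·R4 = (0.3116)² × 2.44 = 0.2368 mW.

P ≈ 0.237 mW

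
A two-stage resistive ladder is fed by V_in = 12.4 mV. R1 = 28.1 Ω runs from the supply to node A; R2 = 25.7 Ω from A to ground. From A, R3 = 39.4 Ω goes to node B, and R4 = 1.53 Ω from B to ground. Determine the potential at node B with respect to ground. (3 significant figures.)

V_B ≈ 0.167 mV

Looking into the second stage from A: R3 + R4 = 40.93 Ω appears in parallel with R2.
R2 ‖ (R3+R4) = 15.79 Ω.
So V_A = 12.4 × 0.3597 = 4.461 mV.
Then the unloaded second divider: V_B = V_A × R4/(R3+R4) = 4.461 × 0.03738 = 0.1667 mV.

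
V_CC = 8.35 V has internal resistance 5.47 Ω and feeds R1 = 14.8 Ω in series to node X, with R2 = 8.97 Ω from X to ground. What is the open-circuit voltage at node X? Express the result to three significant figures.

V_th ≈ 2.56 V

R1' = 5.47 + 14.8 = 20.27 Ω (source resistance + R1).
With X open, the divider is unloaded: V_th = 8.35 × 8.97/29.24 = 2.562 V.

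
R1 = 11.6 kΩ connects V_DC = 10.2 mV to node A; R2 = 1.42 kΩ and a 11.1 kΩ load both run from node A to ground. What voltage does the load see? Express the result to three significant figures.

First combine the lower leg with the load: R2 ‖ R_L = 1.259 kΩ.
Voltage divider with the loaded lower leg: V_out = 10.2 × 1.259/(11.6 + 1.259) = 10.2 × 0.09790 = 0.9986 mV.

V_out ≈ 0.999 mV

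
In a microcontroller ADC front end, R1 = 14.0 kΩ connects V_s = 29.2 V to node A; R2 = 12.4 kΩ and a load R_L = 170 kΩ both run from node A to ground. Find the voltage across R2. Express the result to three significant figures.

V_out ≈ 13.2 V

R2 ‖ R_L = (12.4 × 170)/(12.4 + 170) = 11.56 kΩ.
Voltage divider with the loaded lower leg: V_out = 29.2 × 11.56/(14.0 + 11.56) = 29.2 × 0.4522 = 13.20 V.
(Unloaded it would be 13.7 V; the load pulls it down.)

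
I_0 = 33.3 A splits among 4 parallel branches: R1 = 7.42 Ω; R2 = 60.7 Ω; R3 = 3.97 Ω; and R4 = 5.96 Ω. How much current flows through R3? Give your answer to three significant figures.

I ≈ 14.7 A

ΣG = 1/7.42 + 1/60.7 + 1/3.97 + 1/5.96 = 0.5709.
By the current-divider rule, I = I_0 · G_k/ΣG = 33.3 × 0.4412 = 14.69 A.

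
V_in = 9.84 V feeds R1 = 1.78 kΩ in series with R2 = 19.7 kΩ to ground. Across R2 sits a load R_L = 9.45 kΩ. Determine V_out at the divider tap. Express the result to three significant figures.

V_out ≈ 7.70 V

R2 ‖ R_L = (19.7 × 9.45)/(19.7 + 9.45) = 6.386 kΩ.
Voltage divider with the loaded lower leg: V_out = 9.84 × 6.386/(1.78 + 6.386) = 9.84 × 0.7820 = 7.695 V.
(Unloaded it would be 9.02 V; the load pulls it down.)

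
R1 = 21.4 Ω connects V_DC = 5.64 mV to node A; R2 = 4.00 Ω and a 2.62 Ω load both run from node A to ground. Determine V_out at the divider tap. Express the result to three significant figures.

R2 ‖ R_L = (4.00 × 2.62)/(4.00 + 2.62) = 1.583 Ω.
Voltage divider with the loaded lower leg: V_out = 5.64 × 1.583/(21.4 + 1.583) = 5.64 × 0.06888 = 0.3885 mV.

V_out ≈ 0.388 mV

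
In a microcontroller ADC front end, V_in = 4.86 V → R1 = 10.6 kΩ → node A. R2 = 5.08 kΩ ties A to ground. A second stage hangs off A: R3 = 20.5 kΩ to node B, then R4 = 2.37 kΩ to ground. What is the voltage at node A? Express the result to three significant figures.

Looking into the second stage from A: R3 + R4 = 22.87 kΩ appears in parallel with R2.
R2 ‖ (R3+R4) = 4.157 kΩ.
First divider: V_A = V_in · 4.157/(10.6 + 4.157) = 1.369 V.

V_A ≈ 1.37 V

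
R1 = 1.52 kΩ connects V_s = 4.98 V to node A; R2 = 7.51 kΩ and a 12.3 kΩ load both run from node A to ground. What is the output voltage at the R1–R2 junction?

First combine the lower leg with the load: R2 ‖ R_L = 4.663 kΩ.
Now apply the divider: V_out = 4.98 × 0.7542 = 3.756 V.

V_out ≈ 3.76 V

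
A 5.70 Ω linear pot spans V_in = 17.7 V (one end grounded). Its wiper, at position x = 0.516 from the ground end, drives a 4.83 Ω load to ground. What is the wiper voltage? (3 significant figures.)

V_out ≈ 7.05 V

Lower segment x·R_p = 2.941 Ω; upper segment (1−x)·R_p = 2.759 Ω.
Lower segment in parallel with the load: 2.941 ‖ 4.83 = 1.828 Ω.
V_out = 17.7 × 1.828/(2.759 + 1.828) = 7.054 V.
(Unloaded: V_out = x·V_in = 9.13 V.)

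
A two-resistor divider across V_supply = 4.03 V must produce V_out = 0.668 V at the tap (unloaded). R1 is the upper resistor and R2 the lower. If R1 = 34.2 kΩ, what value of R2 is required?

Required fraction k = V_out/V_supply = 0.1658.
R2 = R1 · 0.1658/(1 − 0.1658) = 6.795 kΩ.

R2 ≈ 6.80 kΩ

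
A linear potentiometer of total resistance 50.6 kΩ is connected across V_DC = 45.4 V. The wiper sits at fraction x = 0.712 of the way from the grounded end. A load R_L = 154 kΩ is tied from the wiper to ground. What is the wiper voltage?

Lower segment x·R_p = 36.03 kΩ; upper segment (1−x)·R_p = 14.57 kΩ.
(x·R_p) ‖ R_L = 29.20 kΩ.
Loaded-divider output: V_out = 45.4 × 0.6671 = 30.28 V.

V_out ≈ 30.3 V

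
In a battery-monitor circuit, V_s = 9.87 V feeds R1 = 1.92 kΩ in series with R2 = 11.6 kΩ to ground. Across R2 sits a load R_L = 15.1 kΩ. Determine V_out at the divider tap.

V_out ≈ 7.64 V

The load sits in parallel with R2, giving an effective lower resistance R2' = R2·R_L/(R2+R_L) = 6.560 kΩ.
Now apply the divider: V_out = 9.87 × 0.7736 = 7.635 V.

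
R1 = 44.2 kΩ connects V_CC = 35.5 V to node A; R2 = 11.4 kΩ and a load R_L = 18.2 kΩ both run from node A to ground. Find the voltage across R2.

First combine the lower leg with the load: R2 ‖ R_L = 7.009 kΩ.
Voltage divider with the loaded lower leg: V_out = 35.5 × 7.009/(44.2 + 7.009) = 35.5 × 0.1369 = 4.859 V.
(Unloaded it would be 7.28 V; the load pulls it down.)

V_out ≈ 4.86 V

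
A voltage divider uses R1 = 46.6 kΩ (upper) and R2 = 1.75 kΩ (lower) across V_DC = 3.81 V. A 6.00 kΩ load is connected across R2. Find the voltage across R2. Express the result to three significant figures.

V_out ≈ 0.108 V

The load sits in parallel with R2, giving an effective lower resistance R2' = R2·R_L/(R2+R_L) = 1.355 kΩ.
Voltage divider with the loaded lower leg: V_out = 3.81 × 1.355/(46.6 + 1.355) = 3.81 × 0.02825 = 0.1076 V.
(Unloaded it would be 0.138 V; the load pulls it down.)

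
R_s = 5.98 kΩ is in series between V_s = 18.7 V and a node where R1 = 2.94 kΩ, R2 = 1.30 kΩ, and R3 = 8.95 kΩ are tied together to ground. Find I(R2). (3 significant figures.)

Equivalent of the parallel group: R_p = 0.8189 kΩ.
Node voltage V_A = V_s · R_p/(R_s + R_p) = 18.7 × 0.1205 = 2.252 V.
Branch current I = V_A/R2 = 2.252/1.30 = 1.733 mA.
(Check via current divider: I_total = 2.750 mA; share G_k/ΣG = 0.6299 → same result.)

I ≈ 1.73 mA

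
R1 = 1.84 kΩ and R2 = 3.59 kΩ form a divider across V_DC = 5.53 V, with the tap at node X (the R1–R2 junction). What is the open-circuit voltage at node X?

V_th ≈ 3.66 V

V_th is the unloaded tap voltage: V_DC · R2/(R1+R2) = 5.53 × 0.6611 = 3.656 V.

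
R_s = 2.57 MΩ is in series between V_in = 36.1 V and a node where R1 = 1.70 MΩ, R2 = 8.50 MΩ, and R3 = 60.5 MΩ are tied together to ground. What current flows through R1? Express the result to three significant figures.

I ≈ 7.43 µA

Parallel bank: R_p = 1/(1/1.70 + 1/8.50 + 1/60.5) = 1.384 MΩ.
Node voltage V_A = V_in · R_p/(R_s + R_p) = 36.1 × 0.3501 = 12.64 V.
Branch current I = V_A/R1 = 12.64/1.70 = 7.434 µA.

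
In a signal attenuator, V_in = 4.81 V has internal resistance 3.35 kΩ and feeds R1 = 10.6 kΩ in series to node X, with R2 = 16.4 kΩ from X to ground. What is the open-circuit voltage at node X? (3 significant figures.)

R1' = 3.35 + 10.6 = 13.95 kΩ (source resistance + R1).
With X open, the divider is unloaded: V_th = 4.81 × 16.4/30.35 = 2.599 V.

V_th ≈ 2.60 V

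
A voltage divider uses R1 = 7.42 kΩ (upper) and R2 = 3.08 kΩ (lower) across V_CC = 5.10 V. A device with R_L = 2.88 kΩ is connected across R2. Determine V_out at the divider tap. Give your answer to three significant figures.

R2 ‖ R_L = (3.08 × 2.88)/(3.08 + 2.88) = 1.488 kΩ.
Then V_out = V_CC · R2'/(R1 + R2') = 5.10 × 1.488/8.908 = 0.8521 V.

V_out ≈ 0.852 V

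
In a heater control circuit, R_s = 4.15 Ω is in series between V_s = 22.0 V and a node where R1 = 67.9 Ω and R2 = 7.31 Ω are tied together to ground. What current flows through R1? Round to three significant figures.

I ≈ 0.199 A

Equivalent of the parallel group: R_p = 6.600 Ω.
Node voltage V_A = V_s · R_p/(R_s + R_p) = 22.0 × 0.6139 = 13.51 V.
Branch current I = V_A/R1 = 13.51/67.9 = 0.1989 A.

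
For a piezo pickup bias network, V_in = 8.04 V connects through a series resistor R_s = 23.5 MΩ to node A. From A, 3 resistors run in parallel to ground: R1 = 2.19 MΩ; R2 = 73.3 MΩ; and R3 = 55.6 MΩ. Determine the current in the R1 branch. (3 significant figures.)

Parallel bank: R_p = 1/(1/2.19 + 1/73.3 + 1/55.6) = 2.048 MΩ.
V_A = 8.04 × 2.048/25.55 = 0.6445 V.
Branch current I = V_A/R1 = 0.6445/2.19 = 0.2943 µA.

I ≈ 0.294 µA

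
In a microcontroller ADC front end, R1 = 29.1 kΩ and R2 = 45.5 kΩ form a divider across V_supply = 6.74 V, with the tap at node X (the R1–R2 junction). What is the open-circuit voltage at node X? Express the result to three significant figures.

V_th ≈ 4.11 V

Open-circuit (no load on X): V_th = V_supply · R2/(R1 + R2) = 6.74 × 45.5/(29.10 + 45.5) = 4.111 V.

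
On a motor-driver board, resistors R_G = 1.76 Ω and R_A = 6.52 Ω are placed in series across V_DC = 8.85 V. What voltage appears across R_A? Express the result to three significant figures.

V ≈ 6.97 V

Total series resistance ΣR = 1.76 + 6.52 = 8.280 Ω.
Voltage divider: V = V_DC · (6.520 / 8.280) = 8.85 × 0.7874 = 6.969 V.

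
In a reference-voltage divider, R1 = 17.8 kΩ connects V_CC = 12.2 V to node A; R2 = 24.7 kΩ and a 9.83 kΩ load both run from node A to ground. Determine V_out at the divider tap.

R2 ‖ R_L = (24.7 × 9.83)/(24.7 + 9.83) = 7.032 kΩ.
Then V_out = V_CC · R2'/(R1 + R2') = 12.2 × 7.032/24.83 = 3.455 V.

V_out ≈ 3.45 V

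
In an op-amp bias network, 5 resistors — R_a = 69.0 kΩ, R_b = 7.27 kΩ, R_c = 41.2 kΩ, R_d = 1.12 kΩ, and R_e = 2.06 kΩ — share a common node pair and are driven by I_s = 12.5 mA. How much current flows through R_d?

I ≈ 7.18 mA

ΣG = 1/69.0 + 1/7.27 + 1/41.2 + 1/1.12 + 1/2.06 = 1.555.
Current divider: I(R_d) = I_s · G_k/ΣG = 12.5 × (0.8929/1.555) = 12.5 × 0.5743 = 7.179 mA.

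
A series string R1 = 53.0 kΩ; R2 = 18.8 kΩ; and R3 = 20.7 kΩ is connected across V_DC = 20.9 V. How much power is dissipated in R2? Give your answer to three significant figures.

P ≈ 0.960 mW

ΣR = 92.50 kΩ → I = 20.9/92.50 = 0.2259 mA.
P = I²R = 0.05105 × 18.8 = 0.9598 mW.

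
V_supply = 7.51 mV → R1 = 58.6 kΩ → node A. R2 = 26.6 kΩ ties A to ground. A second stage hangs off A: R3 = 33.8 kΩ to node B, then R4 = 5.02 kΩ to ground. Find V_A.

Looking into the second stage from A: R3 + R4 = 38.82 kΩ appears in parallel with R2.
R2 ‖ (R3+R4) = 15.78 kΩ.
So V_A = 7.51 × 0.2122 = 1.594 mV.

V_A ≈ 1.59 mV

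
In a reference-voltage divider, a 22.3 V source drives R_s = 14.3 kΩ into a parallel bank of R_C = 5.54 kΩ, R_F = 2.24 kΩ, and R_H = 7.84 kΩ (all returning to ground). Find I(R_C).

Combine the parallel branches: R_p = (1/5.54 + 1/2.24 + 1/7.84)⁻¹ = 1.325 kΩ.
V_A = 22.3 × 1.325/15.63 = 1.892 V.
I(R_C) = V_A / R_C = 1.892/5.54 = 0.3414 mA.
(Equivalently: I_total = 1.427 mA, then current-divider fraction G_k/ΣG = 0.2392.)

I ≈ 0.341 mA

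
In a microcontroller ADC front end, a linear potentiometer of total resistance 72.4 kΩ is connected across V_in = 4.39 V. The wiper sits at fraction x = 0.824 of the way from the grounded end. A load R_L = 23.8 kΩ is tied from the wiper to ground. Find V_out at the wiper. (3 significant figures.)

V_out ≈ 2.51 V

Split the track: R_lower = x·R_p = 59.66 kΩ, R_upper = (1−x)·R_p = 12.74 kΩ.
Lower segment in parallel with the load: 59.66 ‖ 23.8 = 17.01 kΩ.
Then V_out = V_in · 17.01/(12.74 + 17.01) = 2.510 V.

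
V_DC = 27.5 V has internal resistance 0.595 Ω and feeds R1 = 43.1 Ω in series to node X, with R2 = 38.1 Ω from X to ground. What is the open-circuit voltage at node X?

R1' = 0.595 + 43.1 = 43.70 Ω (source resistance + R1).
With X open, the divider is unloaded: V_th = 27.5 × 38.1/81.80 = 12.81 V.

V_th ≈ 12.8 V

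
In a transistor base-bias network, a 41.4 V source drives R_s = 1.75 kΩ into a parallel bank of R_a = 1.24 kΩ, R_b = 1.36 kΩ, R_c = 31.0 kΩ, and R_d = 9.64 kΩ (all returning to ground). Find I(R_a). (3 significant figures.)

Equivalent of the parallel group: R_p = 0.5960 kΩ.
Node voltage V_A = V_supply · R_p/(R_s + R_p) = 41.4 × 0.2541 = 10.52 V.
I(R_a) = V_A / R_a = 10.52/1.24 = 8.482 mA.
(Equivalently: I_total = 17.65 mA, then current-divider fraction G_k/ΣG = 0.4807.)

I ≈ 8.48 mA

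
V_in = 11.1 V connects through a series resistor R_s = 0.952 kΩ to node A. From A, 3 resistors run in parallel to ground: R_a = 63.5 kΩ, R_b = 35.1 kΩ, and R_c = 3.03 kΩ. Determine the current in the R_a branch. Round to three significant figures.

I ≈ 0.129 mA

Combine the parallel branches: R_p = (1/63.5 + 1/35.1 + 1/3.03)⁻¹ = 2.672 kΩ.
V_A by voltage divider: V_A = 11.1 × 2.672/(0.952 + 2.672) = 8.184 V.
I(R_a) = V_A / R_a = 8.184/63.5 = 0.1289 mA.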